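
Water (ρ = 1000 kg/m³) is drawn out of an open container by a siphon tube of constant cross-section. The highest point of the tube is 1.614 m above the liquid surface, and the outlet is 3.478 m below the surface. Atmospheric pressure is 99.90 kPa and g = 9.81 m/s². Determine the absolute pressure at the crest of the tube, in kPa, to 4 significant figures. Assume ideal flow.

From the surface to the outlet (both open to atmosphere, surface at rest): v = √(2g·h_out) = √(2·9.81·3.478) = 8.261 m/s.
With constant cross-section the crest speed equals v; applying Bernoulli from the surface up to the crest, P_top = P_atm − ½ρv² − ρg·h_top.
P_top = 99900 − ½·1000·8.261² − 1000·9.81·1.614 = 49950 Pa.

P_top = 49.95 kPa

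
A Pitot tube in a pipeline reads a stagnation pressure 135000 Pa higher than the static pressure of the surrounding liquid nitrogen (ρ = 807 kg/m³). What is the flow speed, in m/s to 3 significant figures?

18.3 m/s

The dynamic pressure equals the rise in static pressure at the stagnation point: ΔP = ½ρv².
v = √(2ΔP/ρ) = √(2·135000/807) = 18.3 m/s.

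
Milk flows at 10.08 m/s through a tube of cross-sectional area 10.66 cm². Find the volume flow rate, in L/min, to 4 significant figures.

Q ≈ 644.7 L/min

Q = A·v = 0.001066 m² × 10.08 m/s = 0.01075 m³/s.
Converting: 0.01075 m³/s × 60000 = 644.7 L/min.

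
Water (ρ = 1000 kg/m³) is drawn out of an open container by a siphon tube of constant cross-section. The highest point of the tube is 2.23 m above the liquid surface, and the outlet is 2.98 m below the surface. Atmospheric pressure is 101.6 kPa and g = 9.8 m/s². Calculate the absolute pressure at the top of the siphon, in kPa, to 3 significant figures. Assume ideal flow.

Bernoulli surface→outlet gives ½v² = g·h_out, so v = √(2·9.8·2.98) = 7.64 m/s.
With constant cross-section the crest speed equals v; applying Bernoulli from the surface up to the crest, P_top = P_atm − ½ρv² − ρg·h_top.
P_top = 101600 − ½·1000·7.64² − 1000·9.8·2.23 = 50500 Pa.

P_top = 50.5 kPa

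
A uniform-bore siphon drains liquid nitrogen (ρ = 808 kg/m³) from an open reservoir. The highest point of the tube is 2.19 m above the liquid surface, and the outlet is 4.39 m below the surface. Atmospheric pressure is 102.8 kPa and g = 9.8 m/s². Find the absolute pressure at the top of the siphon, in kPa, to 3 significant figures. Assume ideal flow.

P_top ≈ 50.7 kPa

Bernoulli surface→outlet gives ½v² = g·h_out, so v = √(2·9.8·4.39) = 9.28 m/s.
With constant cross-section the crest speed equals v; applying Bernoulli from the surface up to the crest, P_top = P_atm − ½ρv² − ρg·h_top.
P_top = 102800 − ½·808·9.28² − 808·9.8·2.19 = 50700 Pa.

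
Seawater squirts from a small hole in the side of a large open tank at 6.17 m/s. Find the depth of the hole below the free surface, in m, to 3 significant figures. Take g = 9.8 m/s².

For a small hole in a large open tank, ½v² = gh, giving h = v²/(2g).
h = 6.17²/(2·9.8) = 38.1/19.60 = 1.94 m.

h ≈ 1.94 m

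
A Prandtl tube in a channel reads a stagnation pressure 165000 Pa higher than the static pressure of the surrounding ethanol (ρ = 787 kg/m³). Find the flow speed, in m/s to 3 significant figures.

Bernoulli between the free stream and the stagnation point: ½ρv² = P_stag − P_static.
v = √(2ΔP/ρ) = √(2·165000/787) = 20.5 m/s.

v ≈ 20.5 m/s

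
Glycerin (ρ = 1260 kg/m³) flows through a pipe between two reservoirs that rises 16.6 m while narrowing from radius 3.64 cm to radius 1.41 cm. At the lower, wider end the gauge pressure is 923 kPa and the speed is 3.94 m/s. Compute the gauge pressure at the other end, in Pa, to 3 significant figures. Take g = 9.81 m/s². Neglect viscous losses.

By continuity, v₂ = v₁·A₁/A₂ = 3.94·(41.6/6.25) = 26.3 m/s.
Applying Bernoulli between the two ends and solving for P₂: P₂ = P₁ + ½ρ(v₁² − v₂²) − ρgΔh.
P₂ = 923000 + ½·1260·(3.94² − 26.3²) − 1260·9.81·(+16.6) = 923000 + (-425000) − (205000) = 293000 Pa.

P₂ = 293000 Pa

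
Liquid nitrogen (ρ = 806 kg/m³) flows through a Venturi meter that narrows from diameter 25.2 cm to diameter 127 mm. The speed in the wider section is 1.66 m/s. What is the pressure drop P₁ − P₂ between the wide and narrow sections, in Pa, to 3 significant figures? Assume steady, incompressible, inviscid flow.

ΔP ≈ 16100 Pa

By continuity, v₂ = v₁·A₁/A₂ = 1.66·(499/127) = 6.54 m/s.
The pipe is horizontal, so Bernoulli reduces to P₁ + ½ρv₁² = P₂ + ½ρv₂².
P₁ − P₂ = ½·806·(6.54² − 1.66²) = ½·806·40.0 = 16100 Pa.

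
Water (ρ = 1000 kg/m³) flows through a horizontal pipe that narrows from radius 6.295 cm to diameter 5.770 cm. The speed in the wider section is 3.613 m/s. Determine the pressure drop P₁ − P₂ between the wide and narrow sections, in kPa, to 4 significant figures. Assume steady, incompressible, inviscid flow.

By continuity, v₂ = v₁·A₁/A₂ = 3.613·(124.5/26.15) = 17.20 m/s.
The pipe is horizontal, so Bernoulli reduces to P₁ + ½ρv₁² = P₂ + ½ρv₂².
P₁ − P₂ = ½·1000·(17.20² − 3.613²) = ½·1000·282.8 = 141400 Pa.

141.4 kPa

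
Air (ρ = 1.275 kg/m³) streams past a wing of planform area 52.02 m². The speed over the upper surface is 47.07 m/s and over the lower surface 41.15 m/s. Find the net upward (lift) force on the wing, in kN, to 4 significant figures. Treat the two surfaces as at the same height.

From P + ½ρv² = const at equal height, P_low − P_up = ½ρ(v_up² − v_low²).
ΔP = ½·1.275·(47.07² − 41.15²) = 332.9 Pa.
Lift = ΔP · A = 332.9 × 52.02 = 17320 N.

F ≈ 17.32 kN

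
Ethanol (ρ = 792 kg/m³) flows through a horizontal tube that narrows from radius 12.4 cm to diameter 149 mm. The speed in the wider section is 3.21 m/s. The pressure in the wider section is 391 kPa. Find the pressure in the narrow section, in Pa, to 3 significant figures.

P₂ ≈ 364000 Pa

By continuity, v₂ = v₁·A₁/A₂ = 3.21·(483/174) = 8.89 m/s.
Bernoulli (h₁ = h₂): P₁ − P₂ = ½ρ(v₂² − v₁²).
P₂ = P₁ − ½ρ(v₂² − v₁²) = 391000 − ½·792·(8.89² − 3.21²) = 391000 − 27200 = 364000 Pa.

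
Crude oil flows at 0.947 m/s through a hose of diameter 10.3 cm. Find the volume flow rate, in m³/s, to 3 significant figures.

Q = A·v = 0.00833 m² × 0.947 m/s = 0.00789 m³/s.

Q = 0.00789 m³/s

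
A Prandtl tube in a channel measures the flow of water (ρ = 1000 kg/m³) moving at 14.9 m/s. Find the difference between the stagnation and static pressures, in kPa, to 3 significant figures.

ΔP ≈ 111 kPa

Bernoulli between the free stream and the stagnation point: ½ρv² = P_stag − P_static.
ΔP = ½·1000·14.9² = 111000 Pa.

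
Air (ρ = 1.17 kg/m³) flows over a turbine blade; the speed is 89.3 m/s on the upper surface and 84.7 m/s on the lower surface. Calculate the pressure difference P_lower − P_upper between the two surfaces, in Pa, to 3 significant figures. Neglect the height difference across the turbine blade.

468 Pa

The pressure is lower where the speed is higher: ΔP = ½ρ(v_up² − v_low²).
ΔP = ½·1.17·(89.3² − 84.7²) = 468 Pa.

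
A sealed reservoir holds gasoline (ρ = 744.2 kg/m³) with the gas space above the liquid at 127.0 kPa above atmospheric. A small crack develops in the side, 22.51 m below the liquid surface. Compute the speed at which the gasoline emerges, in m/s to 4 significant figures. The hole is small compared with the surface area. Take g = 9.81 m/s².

v ≈ 27.98 m/s

Take point 1 at the surface (v₁ ≈ 0) and point 2 at the hole (at atmospheric pressure). Bernoulli: P₁ + ρg h = P_atm + ½ρv₂².
With P₁ − P_atm = 127000 Pa, v₂ = √(2gh + 2ΔP/ρ) = √(2·9.81·22.51 + 2·127000/744.2) = 27.98 m/s.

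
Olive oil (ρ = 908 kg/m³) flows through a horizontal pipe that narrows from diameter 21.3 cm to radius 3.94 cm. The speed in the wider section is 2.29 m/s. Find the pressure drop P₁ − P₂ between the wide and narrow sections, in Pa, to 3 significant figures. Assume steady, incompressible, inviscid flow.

ΔP ≈ 125000 Pa

The volume flow rate is constant, so v₂ = (A₁/A₂)v₁ = (356/48.8)·2.29 = 16.7 m/s.
Bernoulli (h₁ = h₂): P₁ − P₂ = ½ρ(v₂² − v₁²).
P₁ − P₂ = ½·908·(16.7² − 2.29²) = ½·908·275 = 125000 Pa.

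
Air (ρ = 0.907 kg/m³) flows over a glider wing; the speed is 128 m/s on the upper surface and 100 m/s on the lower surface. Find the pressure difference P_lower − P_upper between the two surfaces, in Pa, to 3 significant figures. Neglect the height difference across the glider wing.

2900 Pa

The pressure is lower where the speed is higher: ΔP = ½ρ(v_up² − v_low²).
ΔP = ½·0.907·(128² − 100²) = 2900 Pa.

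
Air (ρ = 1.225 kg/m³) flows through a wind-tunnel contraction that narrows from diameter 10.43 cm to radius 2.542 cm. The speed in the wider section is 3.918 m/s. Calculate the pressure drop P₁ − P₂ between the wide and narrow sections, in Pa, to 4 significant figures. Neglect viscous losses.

ΔP ≈ 157.1 Pa

Continuity gives A₁v₁ = A₂v₂, so v₂ = (85.44 cm²)/(20.30 cm²) × 3.918 m/s = 16.49 m/s.
Bernoulli (h₁ = h₂): P₁ − P₂ = ½ρ(v₂² − v₁²).
P₁ − P₂ = ½·1.225·(16.49² − 3.918²) = ½·1.225·256.6 = 157.1 Pa.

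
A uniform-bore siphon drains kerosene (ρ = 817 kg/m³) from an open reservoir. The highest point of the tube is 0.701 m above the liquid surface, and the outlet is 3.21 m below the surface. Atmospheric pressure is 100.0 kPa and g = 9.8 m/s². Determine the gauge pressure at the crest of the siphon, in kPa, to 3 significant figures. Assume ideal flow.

P_gauge ≈ -31.3 kPa

The outlet speed comes from Torricelli: v = √(2g·3.21) = 7.93 m/s.
With constant cross-section the crest speed equals v; applying Bernoulli from the surface up to the crest, P_top = P_atm − ½ρv² − ρg·h_top.
P_top = 100000 − ½·817·7.93² − 817·9.8·0.701 = 68700 Pa. So P_gauge = P_top − P_atm = -31300 Pa.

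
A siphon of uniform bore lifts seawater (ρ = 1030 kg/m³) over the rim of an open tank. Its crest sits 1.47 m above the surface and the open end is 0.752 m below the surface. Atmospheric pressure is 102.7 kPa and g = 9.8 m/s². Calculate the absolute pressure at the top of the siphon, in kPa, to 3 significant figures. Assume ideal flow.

The outlet speed comes from Torricelli: v = √(2g·0.752) = 3.84 m/s.
The bore is uniform, so the speed at the crest is the same v. Bernoulli surface→crest: P_atm = P_top + ½ρv² + ρg·h_top.
P_top = 102700 − ½·1030·3.84² − 1030·9.8·1.47 = 80300 Pa.

P_top ≈ 80.3 kPa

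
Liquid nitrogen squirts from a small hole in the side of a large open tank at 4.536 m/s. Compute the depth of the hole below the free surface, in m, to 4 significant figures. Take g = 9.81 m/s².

h ≈ 1.049 m

Inverting v = √(2gh) gives h = v² / 2g.
h = 4.536²/(2·9.81) = 20.58/19.62 = 1.049 m.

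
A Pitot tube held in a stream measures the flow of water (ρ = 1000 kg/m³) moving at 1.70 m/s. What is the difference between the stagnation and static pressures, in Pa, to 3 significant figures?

ΔP ≈ 1440 Pa

Bernoulli between the free stream and the stagnation point: ½ρv² = P_stag − P_static.
ΔP = ½·1000·1.70² = 1440 Pa.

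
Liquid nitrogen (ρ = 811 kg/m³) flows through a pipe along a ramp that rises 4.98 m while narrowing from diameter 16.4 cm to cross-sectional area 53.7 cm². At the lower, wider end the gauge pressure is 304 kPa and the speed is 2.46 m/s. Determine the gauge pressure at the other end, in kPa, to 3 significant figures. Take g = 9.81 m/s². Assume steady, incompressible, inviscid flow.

229 kPa

By continuity, v₂ = v₁·A₁/A₂ = 2.46·(211/53.7) = 9.68 m/s.
Applying Bernoulli between the two ends and solving for P₂: P₂ = P₁ + ½ρ(v₁² − v₂²) − ρgΔh.
P₂ = 304000 + ½·811·(2.46² − 9.68²) − 811·9.81·(+4.98) = 304000 + (-35500) − (39600) = 229000 Pa.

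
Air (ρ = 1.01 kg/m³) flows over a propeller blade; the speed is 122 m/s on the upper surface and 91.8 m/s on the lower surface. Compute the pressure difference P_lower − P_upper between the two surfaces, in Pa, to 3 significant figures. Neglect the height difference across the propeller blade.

Bernoulli (same height): P_lower − P_upper = ½ρ(v_upper² − v_lower²).
ΔP = ½·1.01·(122² − 91.8²) = 3260 Pa.

ΔP = 3260 Pa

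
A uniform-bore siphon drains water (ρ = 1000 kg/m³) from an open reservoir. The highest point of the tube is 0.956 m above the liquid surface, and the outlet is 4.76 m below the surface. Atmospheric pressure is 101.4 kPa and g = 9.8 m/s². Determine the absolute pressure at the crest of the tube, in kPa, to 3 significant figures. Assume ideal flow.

The outlet speed comes from Torricelli: v = √(2g·4.76) = 9.66 m/s.
With constant cross-section the crest speed equals v; applying Bernoulli from the surface up to the crest, P_top = P_atm − ½ρv² − ρg·h_top.
P_top = 101400 − ½·1000·9.66² − 1000·9.8·0.956 = 45400 Pa.

P_top ≈ 45.4 kPa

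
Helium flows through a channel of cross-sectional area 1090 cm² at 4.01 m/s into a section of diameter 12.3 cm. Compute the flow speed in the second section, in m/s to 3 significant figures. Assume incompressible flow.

v₂ = 36.8 m/s

Continuity gives A₁v₁ = A₂v₂, so v₂ = (1090 cm²)/(119 cm²) × 4.01 m/s = 36.8 m/s.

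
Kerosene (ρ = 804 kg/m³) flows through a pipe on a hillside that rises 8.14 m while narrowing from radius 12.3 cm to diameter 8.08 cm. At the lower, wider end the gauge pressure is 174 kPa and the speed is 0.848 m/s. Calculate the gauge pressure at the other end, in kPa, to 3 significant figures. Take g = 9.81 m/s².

Continuity gives A₁v₁ = A₂v₂, so v₂ = (475 cm²)/(51.3 cm²) × 0.848 m/s = 7.86 m/s.
Applying Bernoulli between the two ends and solving for P₂: P₂ = P₁ + ½ρ(v₁² − v₂²) − ρgΔh.
P₂ = 174000 + ½·804·(0.848² − 7.86²) − 804·9.81·(+8.14) = 174000 + (-24500) − (64200) = 85200 Pa.

P₂ ≈ 85.2 kPa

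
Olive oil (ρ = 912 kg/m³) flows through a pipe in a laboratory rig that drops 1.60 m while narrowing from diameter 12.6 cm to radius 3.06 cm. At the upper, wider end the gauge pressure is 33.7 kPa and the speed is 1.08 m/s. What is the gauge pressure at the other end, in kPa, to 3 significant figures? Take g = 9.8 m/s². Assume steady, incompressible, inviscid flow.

P₂ ≈ 39.0 kPa

Continuity gives A₁v₁ = A₂v₂, so v₂ = (125 cm²)/(29.4 cm²) × 1.08 m/s = 4.58 m/s.
Energy conservation along the streamline gives P₂ = P₁ − ½ρ(v₂² − v₁²) − ρg(h₂ − h₁).
P₂ = 33700 + ½·912·(1.08² − 4.58²) − 912·9.8·(−1.60) = 33700 + (-9020) − (-14300) = 39000 Pa.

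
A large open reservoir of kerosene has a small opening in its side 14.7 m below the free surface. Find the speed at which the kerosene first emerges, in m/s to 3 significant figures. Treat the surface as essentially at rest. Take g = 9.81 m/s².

Torricelli's result v = √(2gh) gives v = √(2·9.81·14.7) = 17.0 m/s.

v ≈ 17.0 m/s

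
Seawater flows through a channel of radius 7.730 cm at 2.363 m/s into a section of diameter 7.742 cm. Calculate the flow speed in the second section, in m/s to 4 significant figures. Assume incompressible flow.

Continuity gives A₁v₁ = A₂v₂, so v₂ = (187.7 cm²)/(47.08 cm²) × 2.363 m/s = 9.423 m/s.

v₂ ≈ 9.423 m/s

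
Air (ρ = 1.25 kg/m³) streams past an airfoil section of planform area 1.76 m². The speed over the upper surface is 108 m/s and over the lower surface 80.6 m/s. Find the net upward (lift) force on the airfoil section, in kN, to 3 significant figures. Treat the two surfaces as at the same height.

The faster flow above has the lower pressure; Bernoulli (same height) gives ΔP = ½ρ(v_up² − v_low²).
ΔP = ½·1.25·(108² − 80.6²) = 3230 Pa.
Lift = ΔP · A = 3230 × 1.76 = 5680 N.

F ≈ 5.68 kN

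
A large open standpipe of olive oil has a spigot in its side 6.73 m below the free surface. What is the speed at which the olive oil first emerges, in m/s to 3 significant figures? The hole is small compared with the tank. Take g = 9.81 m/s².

v ≈ 11.5 m/s

With the surface at rest and both surface and jet at atmospheric pressure, Bernoulli gives ρg h = ½ρv², so v = √(2gh) = √(2·9.81·6.73) = 11.5 m/s.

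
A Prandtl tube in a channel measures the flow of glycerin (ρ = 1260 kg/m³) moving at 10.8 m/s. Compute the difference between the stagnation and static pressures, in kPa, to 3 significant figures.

Bernoulli between the free stream and the stagnation point: ½ρv² = P_stag − P_static.
ΔP = ½·1260·10.8² = 73500 Pa.

ΔP ≈ 73.5 kPa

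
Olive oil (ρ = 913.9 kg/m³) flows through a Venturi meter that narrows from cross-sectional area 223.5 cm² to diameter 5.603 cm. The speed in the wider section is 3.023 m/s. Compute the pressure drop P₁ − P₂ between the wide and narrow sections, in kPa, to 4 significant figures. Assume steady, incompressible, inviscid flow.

ΔP ≈ 338.9 kPa

The volume flow rate is constant, so v₂ = (A₁/A₂)v₁ = (223.5/24.66)·3.023 = 27.40 m/s.
Bernoulli (h₁ = h₂): P₁ − P₂ = ½ρ(v₂² − v₁²).
P₁ − P₂ = ½·913.9·(27.40² − 3.023²) = ½·913.9·741.7 = 338900 Pa.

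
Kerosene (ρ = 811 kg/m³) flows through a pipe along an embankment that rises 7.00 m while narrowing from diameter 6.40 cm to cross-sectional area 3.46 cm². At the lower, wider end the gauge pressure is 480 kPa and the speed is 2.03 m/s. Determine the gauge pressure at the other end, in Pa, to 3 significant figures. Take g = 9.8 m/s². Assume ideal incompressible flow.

P₂ = 282000 Pa

The volume flow rate is constant, so v₂ = (A₁/A₂)v₁ = (32.2/3.46)·2.03 = 18.9 m/s.
Bernoulli: P₁ + ½ρv₁² + ρg h₁ = P₂ + ½ρv₂² + ρg h₂, so P₂ = P₁ + ½ρ(v₁² − v₂²) − ρg(h₂ − h₁).
P₂ = 480000 + ½·811·(2.03² − 18.9²) − 811·9.8·(+7.00) = 480000 + (-143000) − (55600) = 282000 Pa.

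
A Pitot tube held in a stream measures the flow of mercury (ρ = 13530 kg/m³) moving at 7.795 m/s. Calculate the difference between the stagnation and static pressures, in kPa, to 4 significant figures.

Bernoulli between the free stream and the stagnation point: ½ρv² = P_stag − P_static.
ΔP = ½·13530·7.795² = 411100 Pa.

411.1 kPa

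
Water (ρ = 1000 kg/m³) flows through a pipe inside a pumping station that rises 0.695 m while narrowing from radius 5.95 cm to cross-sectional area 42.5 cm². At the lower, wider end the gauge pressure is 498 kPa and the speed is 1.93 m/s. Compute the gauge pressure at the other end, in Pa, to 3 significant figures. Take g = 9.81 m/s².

The volume flow rate is constant, so v₂ = (A₁/A₂)v₁ = (111/42.5)·1.93 = 5.05 m/s.
Energy conservation along the streamline gives P₂ = P₁ − ½ρ(v₂² − v₁²) − ρg(h₂ − h₁).
P₂ = 498000 + ½·1000·(1.93² − 5.05²) − 1000·9.81·(+0.695) = 498000 + (-10900) − (6820) = 480000 Pa.

P₂ ≈ 480000 Pa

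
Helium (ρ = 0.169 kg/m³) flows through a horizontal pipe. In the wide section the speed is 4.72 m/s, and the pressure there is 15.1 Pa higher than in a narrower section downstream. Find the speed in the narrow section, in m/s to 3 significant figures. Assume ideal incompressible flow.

With h₁ = h₂, rearranging Bernoulli gives v₂ = √(v₁² + 2ΔP/ρ).
v₂ = √(4.72² + 2·15.1/0.169) = √(22.3 + 179) = 14.2 m/s.

14.2 m/s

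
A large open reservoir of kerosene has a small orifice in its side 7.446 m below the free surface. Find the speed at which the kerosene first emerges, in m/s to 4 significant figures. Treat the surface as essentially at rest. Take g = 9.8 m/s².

v = 12.08 m/s

The surface is effectively still and both ends are open, so ½v² = gh and v = √(2·9.8·7.446) = 12.08 m/s.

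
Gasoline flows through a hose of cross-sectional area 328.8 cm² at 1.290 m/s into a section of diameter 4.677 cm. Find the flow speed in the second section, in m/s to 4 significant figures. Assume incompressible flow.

24.69 m/s

Mass conservation (A₁v₁ = A₂v₂) gives v₂ = 1.290 × 328.8/17.18 = 24.69 m/s.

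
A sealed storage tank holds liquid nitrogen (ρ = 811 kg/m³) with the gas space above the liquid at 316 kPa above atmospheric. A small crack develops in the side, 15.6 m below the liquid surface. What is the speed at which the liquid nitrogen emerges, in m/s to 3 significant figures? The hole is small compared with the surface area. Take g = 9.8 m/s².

v ≈ 32.9 m/s

Take point 1 at the surface (v₁ ≈ 0) and point 2 at the hole (at atmospheric pressure). Bernoulli: P₁ + ρg h = P_atm + ½ρv₂².
With P₁ − P_atm = 316000 Pa, v₂ = √(2gh + 2ΔP/ρ) = √(2·9.8·15.6 + 2·316000/811) = 32.9 m/s.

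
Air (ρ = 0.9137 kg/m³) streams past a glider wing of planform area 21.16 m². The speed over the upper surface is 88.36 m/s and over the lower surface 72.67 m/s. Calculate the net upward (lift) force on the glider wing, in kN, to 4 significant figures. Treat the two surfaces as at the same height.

With equal heights on the two surfaces, Bernoulli gives P_lower − P_upper = ½ρ(v_upper² − v_lower²).
ΔP = ½·0.9137·(88.36² − 72.67²) = 1154 Pa.
Lift = ΔP · A = 1154 × 21.16 = 24420 N.

F ≈ 24.42 kN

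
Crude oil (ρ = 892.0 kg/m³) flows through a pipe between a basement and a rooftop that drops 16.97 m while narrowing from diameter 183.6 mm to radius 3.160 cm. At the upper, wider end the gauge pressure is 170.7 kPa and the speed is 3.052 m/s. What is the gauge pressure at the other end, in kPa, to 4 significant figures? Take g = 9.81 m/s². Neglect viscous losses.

27.46 kPa

By continuity, v₂ = v₁·A₁/A₂ = 3.052·(264.7/31.37) = 25.76 m/s.
Energy conservation along the streamline gives P₂ = P₁ − ½ρ(v₂² − v₁²) − ρg(h₂ − h₁).
P₂ = 170700 + ½·892.0·(3.052² − 25.76²) − 892.0·9.81·(−16.97) = 170700 + (-291700) − (-148500) = 27460 Pa.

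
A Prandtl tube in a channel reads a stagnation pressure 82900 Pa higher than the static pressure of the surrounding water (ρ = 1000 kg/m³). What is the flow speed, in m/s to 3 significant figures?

v = 12.9 m/s

At the stagnation point the flow is brought to rest, so Bernoulli gives P_stag − P_static = ½ρv².
v = √(2ΔP/ρ) = √(2·82900/1000) = 12.9 m/s.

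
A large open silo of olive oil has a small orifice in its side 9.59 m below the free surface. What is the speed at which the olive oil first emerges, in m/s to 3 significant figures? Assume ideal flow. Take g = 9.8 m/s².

v ≈ 13.7 m/s

With the surface at rest and both surface and jet at atmospheric pressure, Bernoulli gives ρg h = ½ρv², so v = √(2gh) = √(2·9.8·9.59) = 13.7 m/s.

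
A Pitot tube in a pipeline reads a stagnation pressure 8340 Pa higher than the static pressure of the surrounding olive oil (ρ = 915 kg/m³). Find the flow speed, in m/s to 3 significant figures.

Bernoulli between the free stream and the stagnation point: ½ρv² = P_stag − P_static.
v = √(2ΔP/ρ) = √(2·8340/915) = 4.27 m/s.

v = 4.27 m/s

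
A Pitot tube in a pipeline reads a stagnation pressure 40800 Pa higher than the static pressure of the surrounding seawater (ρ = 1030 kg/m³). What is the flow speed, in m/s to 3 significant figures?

The dynamic pressure equals the rise in static pressure at the stagnation point: ΔP = ½ρv².
v = √(2ΔP/ρ) = √(2·40800/1030) = 8.90 m/s.

8.90 m/s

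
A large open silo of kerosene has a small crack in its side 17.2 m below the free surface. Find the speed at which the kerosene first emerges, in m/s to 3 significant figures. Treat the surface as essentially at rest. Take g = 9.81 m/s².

v ≈ 18.4 m/s

Torricelli's result v = √(2gh) gives v = √(2·9.81·17.2) = 18.4 m/s.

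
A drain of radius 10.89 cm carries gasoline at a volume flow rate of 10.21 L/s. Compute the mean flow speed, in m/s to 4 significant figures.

v = 0.2740 m/s

Q = 10.21 L/s = 0.01021 m³/s.
v = Q/A = 0.01021 / 0.03726 = 0.2740 m/s.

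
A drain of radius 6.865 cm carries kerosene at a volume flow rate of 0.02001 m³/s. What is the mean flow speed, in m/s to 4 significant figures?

Q = 0.02001 m³/s = 0.02001 m³/s.
v = Q/A = 0.02001 / 0.01481 = 1.352 m/s.

v ≈ 1.352 m/s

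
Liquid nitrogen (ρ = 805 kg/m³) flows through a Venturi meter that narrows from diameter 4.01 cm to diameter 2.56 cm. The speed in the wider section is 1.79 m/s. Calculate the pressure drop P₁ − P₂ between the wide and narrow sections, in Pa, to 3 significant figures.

By continuity, v₂ = v₁·A₁/A₂ = 1.79·(12.6/5.15) = 4.39 m/s.
The pipe is horizontal, so Bernoulli reduces to P₁ + ½ρv₁² = P₂ + ½ρv₂².
P₁ − P₂ = ½·805·(4.39² − 1.79²) = ½·805·16.1 = 6470 Pa.

ΔP = 6470 Pa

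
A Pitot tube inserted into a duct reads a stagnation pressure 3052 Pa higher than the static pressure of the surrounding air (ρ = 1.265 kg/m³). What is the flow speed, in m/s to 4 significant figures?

The dynamic pressure equals the rise in static pressure at the stagnation point: ΔP = ½ρv².
v = √(2ΔP/ρ) = √(2·3052/1.265) = 69.46 m/s.

v ≈ 69.46 m/s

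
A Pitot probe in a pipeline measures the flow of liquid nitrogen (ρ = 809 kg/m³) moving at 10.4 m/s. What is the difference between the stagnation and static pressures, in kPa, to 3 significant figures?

Bernoulli between the free stream and the stagnation point: ½ρv² = P_stag − P_static.
ΔP = ½·809·10.4² = 43800 Pa.

43.8 kPa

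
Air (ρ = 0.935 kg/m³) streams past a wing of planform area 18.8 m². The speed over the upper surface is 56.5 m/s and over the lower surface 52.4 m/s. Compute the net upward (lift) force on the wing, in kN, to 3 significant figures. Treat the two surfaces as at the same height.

F = 3.92 kN

With equal heights on the two surfaces, Bernoulli gives P_lower − P_upper = ½ρ(v_upper² − v_lower²).
ΔP = ½·0.935·(56.5² − 52.4²) = 209 Pa.
Lift = ΔP · A = 209 × 18.8 = 3920 N.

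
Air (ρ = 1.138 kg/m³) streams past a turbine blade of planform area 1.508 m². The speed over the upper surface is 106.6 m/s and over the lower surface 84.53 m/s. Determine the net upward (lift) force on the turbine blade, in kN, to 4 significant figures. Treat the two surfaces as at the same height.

The faster flow above has the lower pressure; Bernoulli (same height) gives ΔP = ½ρ(v_up² − v_low²).
ΔP = ½·1.138·(106.6² − 84.53²) = 2400 Pa.
Lift = ΔP · A = 2400 × 1.508 = 3619 N.

F ≈ 3.619 kN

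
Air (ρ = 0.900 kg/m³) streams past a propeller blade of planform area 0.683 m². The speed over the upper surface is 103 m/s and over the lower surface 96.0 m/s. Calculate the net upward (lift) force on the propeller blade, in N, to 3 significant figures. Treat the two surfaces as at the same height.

From P + ½ρv² = const at equal height, P_low − P_up = ½ρ(v_up² − v_low²).
ΔP = ½·0.900·(103² − 96.0²) = 627 Pa.
Lift = ΔP · A = 627 × 0.683 = 428 N.

F ≈ 428 N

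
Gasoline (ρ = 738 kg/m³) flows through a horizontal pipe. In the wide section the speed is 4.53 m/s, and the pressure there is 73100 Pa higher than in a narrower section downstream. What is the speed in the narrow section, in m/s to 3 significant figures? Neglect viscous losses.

Horizontal Bernoulli: P₁ + ½ρv₁² = P₂ + ½ρv₂², so v₂² = v₁² + 2(P₁ − P₂)/ρ.
v₂ = √(4.53² + 2·73100/738) = √(20.5 + 198) = 14.8 m/s.

v₂ ≈ 14.8 m/s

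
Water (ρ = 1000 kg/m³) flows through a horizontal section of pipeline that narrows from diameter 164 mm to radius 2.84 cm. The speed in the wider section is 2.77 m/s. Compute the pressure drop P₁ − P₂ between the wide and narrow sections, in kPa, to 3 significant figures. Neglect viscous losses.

Mass conservation (A₁v₁ = A₂v₂) gives v₂ = 2.77 × 211/25.3 = 23.1 m/s.
The pipe is horizontal, so Bernoulli reduces to P₁ + ½ρv₁² = P₂ + ½ρv₂².
P₁ − P₂ = ½·1000·(23.1² − 2.77²) = ½·1000·526 = 263000 Pa.

ΔP ≈ 263 kPa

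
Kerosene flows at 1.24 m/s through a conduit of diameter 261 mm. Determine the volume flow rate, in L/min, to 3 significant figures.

Q = 3980 L/min

Q = A·v = 0.0535 m² × 1.24 m/s = 0.0663 m³/s.
Converting: 0.0663 m³/s × 60000 = 3980 L/min.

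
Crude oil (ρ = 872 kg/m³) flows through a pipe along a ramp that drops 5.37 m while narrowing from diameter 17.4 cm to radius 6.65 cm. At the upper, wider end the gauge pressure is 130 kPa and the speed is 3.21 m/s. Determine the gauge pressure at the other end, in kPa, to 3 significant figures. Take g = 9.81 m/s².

The volume flow rate is constant, so v₂ = (A₁/A₂)v₁ = (238/139)·3.21 = 5.49 m/s.
Energy conservation along the streamline gives P₂ = P₁ − ½ρ(v₂² − v₁²) − ρg(h₂ − h₁).
P₂ = 130000 + ½·872·(3.21² − 5.49²) − 872·9.81·(−5.37) = 130000 + (-8670) − (-45900) = 167000 Pa.

167 kPa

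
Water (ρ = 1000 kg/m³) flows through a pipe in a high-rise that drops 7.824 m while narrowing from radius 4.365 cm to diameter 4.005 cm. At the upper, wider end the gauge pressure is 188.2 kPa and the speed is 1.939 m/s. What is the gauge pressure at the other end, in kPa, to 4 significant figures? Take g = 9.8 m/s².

Mass conservation (A₁v₁ = A₂v₂) gives v₂ = 1.939 × 59.86/12.60 = 9.213 m/s.
Bernoulli: P₁ + ½ρv₁² + ρg h₁ = P₂ + ½ρv₂² + ρg h₂, so P₂ = P₁ + ½ρ(v₁² − v₂²) − ρg(h₂ − h₁).
P₂ = 188200 + ½·1000·(1.939² − 9.213²) − 1000·9.8·(−7.824) = 188200 + (-40560) − (-76680) = 224300 Pa.

P₂ ≈ 224.3 kPa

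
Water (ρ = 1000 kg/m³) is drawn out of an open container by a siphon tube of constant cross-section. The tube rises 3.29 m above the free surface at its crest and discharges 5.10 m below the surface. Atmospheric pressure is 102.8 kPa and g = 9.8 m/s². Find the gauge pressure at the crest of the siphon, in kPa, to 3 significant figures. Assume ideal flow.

P_gauge ≈ -82.2 kPa

The outlet speed comes from Torricelli: v = √(2g·5.10) = 10.00 m/s.
Continuity keeps v the same throughout the tube; from surface to crest, P_atm + 0 = P_top + ½ρv² + ρg·h_top.
P_top = 102800 − ½·1000·10.00² − 1000·9.8·3.29 = 20600 Pa. So P_gauge = P_top − P_atm = -82200 Pa.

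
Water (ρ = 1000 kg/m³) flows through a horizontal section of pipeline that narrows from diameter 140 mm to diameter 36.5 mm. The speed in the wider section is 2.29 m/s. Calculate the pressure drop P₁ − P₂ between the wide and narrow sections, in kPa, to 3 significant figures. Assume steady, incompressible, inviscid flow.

ΔP ≈ 565 kPa

By continuity, v₂ = v₁·A₁/A₂ = 2.29·(154/10.5) = 33.7 m/s.
With no height change, Bernoulli's equation is P₁ + ½ρv₁² = P₂ + ½ρv₂².
P₁ − P₂ = ½·1000·(33.7² − 2.29²) = ½·1000·1130 = 565000 Pa.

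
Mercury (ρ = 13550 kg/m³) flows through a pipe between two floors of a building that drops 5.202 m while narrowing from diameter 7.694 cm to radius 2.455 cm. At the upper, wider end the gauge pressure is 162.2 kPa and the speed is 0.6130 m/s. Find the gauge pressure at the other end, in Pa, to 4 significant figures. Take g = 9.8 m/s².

P₂ ≈ 840200 Pa

By continuity, v₂ = v₁·A₁/A₂ = 0.6130·(46.49/18.93) = 1.505 m/s.
Bernoulli: P₁ + ½ρv₁² + ρg h₁ = P₂ + ½ρv₂² + ρg h₂, so P₂ = P₁ + ½ρ(v₁² − v₂²) − ρg(h₂ − h₁).
P₂ = 162200 + ½·13550·(0.6130² − 1.505²) − 13550·9.8·(−5.202) = 162200 + (-12800) − (-690800) = 840200 Pa.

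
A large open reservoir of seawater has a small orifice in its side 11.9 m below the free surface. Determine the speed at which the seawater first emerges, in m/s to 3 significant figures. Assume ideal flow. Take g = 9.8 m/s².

v ≈ 15.3 m/s

The surface is effectively still and both ends are open, so ½v² = gh and v = √(2·9.8·11.9) = 15.3 m/s.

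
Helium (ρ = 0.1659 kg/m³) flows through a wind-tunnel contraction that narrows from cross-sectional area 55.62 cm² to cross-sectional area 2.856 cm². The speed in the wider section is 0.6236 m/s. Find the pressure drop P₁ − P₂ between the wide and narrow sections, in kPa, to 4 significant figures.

0.01220 kPa

By continuity, v₂ = v₁·A₁/A₂ = 0.6236·(55.62/2.856) = 12.14 m/s.
Bernoulli (h₁ = h₂): P₁ − P₂ = ½ρ(v₂² − v₁²).
P₁ − P₂ = ½·0.1659·(12.14² − 0.6236²) = ½·0.1659·147.1 = 12.20 Pa.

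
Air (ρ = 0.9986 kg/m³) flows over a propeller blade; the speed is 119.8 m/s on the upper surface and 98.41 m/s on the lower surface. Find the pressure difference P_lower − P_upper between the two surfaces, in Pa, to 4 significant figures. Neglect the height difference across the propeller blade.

ΔP = 2330 Pa

With negligible Δh, P + ½ρv² is constant, so P_low − P_up = ½ρ(v_up² − v_low²).
ΔP = ½·0.9986·(119.8² − 98.41²) = 2330 Pa.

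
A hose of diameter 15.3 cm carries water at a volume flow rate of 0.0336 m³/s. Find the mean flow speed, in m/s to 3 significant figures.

v ≈ 1.83 m/s

Q = 0.0336 m³/s = 0.0336 m³/s.
v = Q/A = 0.0336 / 0.0184 = 1.83 m/s.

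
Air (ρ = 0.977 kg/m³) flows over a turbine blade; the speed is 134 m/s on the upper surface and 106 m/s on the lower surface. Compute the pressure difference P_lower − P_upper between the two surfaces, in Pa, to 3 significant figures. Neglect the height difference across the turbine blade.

3280 Pa

The pressure is lower where the speed is higher: ΔP = ½ρ(v_up² − v_low²).
ΔP = ½·0.977·(134² − 106²) = 3280 Pa.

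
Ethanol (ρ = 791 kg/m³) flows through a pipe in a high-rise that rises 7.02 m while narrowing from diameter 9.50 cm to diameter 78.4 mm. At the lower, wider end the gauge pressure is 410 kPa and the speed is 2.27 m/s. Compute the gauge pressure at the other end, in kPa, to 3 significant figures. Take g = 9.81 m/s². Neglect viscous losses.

Mass conservation (A₁v₁ = A₂v₂) gives v₂ = 2.27 × 70.9/48.3 = 3.33 m/s.
Applying Bernoulli between the two ends and solving for P₂: P₂ = P₁ + ½ρ(v₁² − v₂²) − ρgΔh.
P₂ = 410000 + ½·791·(2.27² − 3.33²) − 791·9.81·(+7.02) = 410000 + (-2360) − (54500) = 353000 Pa.

353 kPa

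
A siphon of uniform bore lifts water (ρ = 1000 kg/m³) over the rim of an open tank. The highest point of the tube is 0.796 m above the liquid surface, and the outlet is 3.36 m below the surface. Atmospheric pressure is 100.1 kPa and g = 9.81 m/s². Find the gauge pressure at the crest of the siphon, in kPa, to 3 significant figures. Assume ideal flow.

P_gauge = -40.8 kPa

From the surface to the outlet (both open to atmosphere, surface at rest): v = √(2g·h_out) = √(2·9.81·3.36) = 8.12 m/s.
Continuity keeps v the same throughout the tube; from surface to crest, P_atm + 0 = P_top + ½ρv² + ρg·h_top.
P_top = 100100 − ½·1000·8.12² − 1000·9.81·0.796 = 59300 Pa. So P_gauge = P_top − P_atm = -40800 Pa.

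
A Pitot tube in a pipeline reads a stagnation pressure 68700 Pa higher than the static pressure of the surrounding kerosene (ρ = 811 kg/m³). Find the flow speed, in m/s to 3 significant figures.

The dynamic pressure equals the rise in static pressure at the stagnation point: ΔP = ½ρv².
v = √(2ΔP/ρ) = √(2·68700/811) = 13.0 m/s.

13.0 m/s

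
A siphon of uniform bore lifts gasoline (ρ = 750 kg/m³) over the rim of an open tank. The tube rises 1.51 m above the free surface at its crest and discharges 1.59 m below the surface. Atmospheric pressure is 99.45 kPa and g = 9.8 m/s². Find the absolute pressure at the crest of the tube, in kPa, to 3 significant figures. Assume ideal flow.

P_top ≈ 76.7 kPa

From the surface to the outlet (both open to atmosphere, surface at rest): v = √(2g·h_out) = √(2·9.8·1.59) = 5.58 m/s.
Continuity keeps v the same throughout the tube; from surface to crest, P_atm + 0 = P_top + ½ρv² + ρg·h_top.
P_top = 99450 − ½·750·5.58² − 750·9.8·1.51 = 76700 Pa.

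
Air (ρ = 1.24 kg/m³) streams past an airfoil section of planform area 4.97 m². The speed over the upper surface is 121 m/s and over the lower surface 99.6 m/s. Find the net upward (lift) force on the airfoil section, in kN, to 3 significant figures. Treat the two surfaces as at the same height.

The faster flow above has the lower pressure; Bernoulli (same height) gives ΔP = ½ρ(v_up² − v_low²).
ΔP = ½·1.24·(121² − 99.6²) = 2930 Pa.
Lift = ΔP · A = 2930 × 4.97 = 14500 N.

14.5 kN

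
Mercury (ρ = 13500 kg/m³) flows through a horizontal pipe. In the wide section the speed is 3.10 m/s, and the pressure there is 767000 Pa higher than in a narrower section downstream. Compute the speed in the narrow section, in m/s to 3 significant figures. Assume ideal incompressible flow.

11.1 m/s

With h₁ = h₂, rearranging Bernoulli gives v₂ = √(v₁² + 2ΔP/ρ).
v₂ = √(3.10² + 2·767000/13500) = √(9.61 + 114) = 11.1 m/s.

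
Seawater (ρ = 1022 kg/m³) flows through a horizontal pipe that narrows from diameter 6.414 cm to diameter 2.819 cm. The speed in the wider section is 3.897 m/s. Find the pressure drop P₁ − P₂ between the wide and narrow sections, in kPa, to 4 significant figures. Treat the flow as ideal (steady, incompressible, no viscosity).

By continuity, v₂ = v₁·A₁/A₂ = 3.897·(32.31/6.241) = 20.17 m/s.
Bernoulli (h₁ = h₂): P₁ − P₂ = ½ρ(v₂² − v₁²).
P₁ − P₂ = ½·1022·(20.17² − 3.897²) = ½·1022·391.8 = 200200 Pa.

ΔP = 200.2 kPa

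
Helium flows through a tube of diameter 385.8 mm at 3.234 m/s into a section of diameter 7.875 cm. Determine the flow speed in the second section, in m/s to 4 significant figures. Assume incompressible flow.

77.62 m/s

By continuity, v₂ = v₁·A₁/A₂ = 3.234·(1169/48.71) = 77.62 m/s.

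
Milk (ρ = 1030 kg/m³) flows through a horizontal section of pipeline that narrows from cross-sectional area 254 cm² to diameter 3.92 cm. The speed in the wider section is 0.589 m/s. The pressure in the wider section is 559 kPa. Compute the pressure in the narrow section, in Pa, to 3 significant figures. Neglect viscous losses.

The volume flow rate is constant, so v₂ = (A₁/A₂)v₁ = (254/12.1)·0.589 = 12.4 m/s.
Bernoulli (h₁ = h₂): P₁ − P₂ = ½ρ(v₂² − v₁²).
P₂ = P₁ − ½ρ(v₂² − v₁²) = 559000 − ½·1030·(12.4² − 0.589²) = 559000 − 79000 = 480000 Pa.

480000 Pa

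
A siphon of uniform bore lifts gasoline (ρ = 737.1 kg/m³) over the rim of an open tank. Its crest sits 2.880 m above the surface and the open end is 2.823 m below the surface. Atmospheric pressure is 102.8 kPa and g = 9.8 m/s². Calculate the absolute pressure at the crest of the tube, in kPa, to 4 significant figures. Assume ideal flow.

The outlet speed comes from Torricelli: v = √(2g·2.823) = 7.438 m/s.
The bore is uniform, so the speed at the crest is the same v. Bernoulli surface→crest: P_atm = P_top + ½ρv² + ρg·h_top.
P_top = 102800 − ½·737.1·7.438² − 737.1·9.8·2.880 = 61600 Pa.

P_top = 61.60 kPa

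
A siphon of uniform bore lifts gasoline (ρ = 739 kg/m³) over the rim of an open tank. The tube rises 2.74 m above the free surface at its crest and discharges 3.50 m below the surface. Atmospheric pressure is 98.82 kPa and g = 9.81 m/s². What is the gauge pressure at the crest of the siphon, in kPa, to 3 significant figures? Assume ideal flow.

P_gauge = -45.2 kPa

Bernoulli surface→outlet gives ½v² = g·h_out, so v = √(2·9.81·3.50) = 8.29 m/s.
Continuity keeps v the same throughout the tube; from surface to crest, P_atm + 0 = P_top + ½ρv² + ρg·h_top.
P_top = 98820 − ½·739·8.29² − 739·9.81·2.74 = 53600 Pa. So P_gauge = P_top − P_atm = -45200 Pa.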